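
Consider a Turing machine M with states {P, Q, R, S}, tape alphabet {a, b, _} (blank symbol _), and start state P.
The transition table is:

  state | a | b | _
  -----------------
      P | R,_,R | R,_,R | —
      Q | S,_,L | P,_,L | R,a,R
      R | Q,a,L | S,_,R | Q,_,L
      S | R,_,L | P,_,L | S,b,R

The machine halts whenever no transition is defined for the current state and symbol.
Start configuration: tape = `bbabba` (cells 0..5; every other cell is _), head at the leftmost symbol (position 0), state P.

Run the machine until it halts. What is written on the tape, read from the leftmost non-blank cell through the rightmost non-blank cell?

ba

state=P head=0 tape=__[b]babba   (P,b)→(R,_,R)
state=R head=1 tape=___[b]abba   (R,b)→(S,_,R)
state=S head=2 tape=____[a]bba   (S,a)→(R,_,L)
state=R head=1 tape=___[_]_bba   (R,_)→(Q,_,L)
state=Q head=0 tape=__[_]__bba   (Q,_)→(R,a,R)
state=R head=1 tape=__a[_]_bba   (R,_)→(Q,_,L)
state=Q head=0 tape=__[a]__bba   (Q,a)→(S,_,L)
state=S head=-1 tape=_[_]___bba   (S,_)→(S,b,R)
state=S head=0 tape=_b[_]__bba   (S,_)→(S,b,R)
state=S head=1 tape=_bb[_]_bba   (S,_)→(S,b,R)
state=S head=2 tape=_bbb[_]bba   (S,_)→(S,b,R)
state=S head=3 tape=_bbbb[b]ba   (S,b)→(P,_,L)
state=P head=2 tape=_bbb[b]_ba   (P,b)→(R,_,R)
state=R head=3 tape=_bbb_[_]ba   (R,_)→(Q,_,L)
state=Q head=2 tape=_bbb[_]_ba   (Q,_)→(R,a,R)
state=R head=3 tape=_bbba[_]ba   (R,_)→(Q,_,L)
state=Q head=2 tape=_bbb[a]_ba   (Q,a)→(S,_,L)
state=S head=1 tape=_bb[b]__ba   (S,b)→(P,_,L)
state=P head=0 tape=_b[b]___ba   (P,b)→(R,_,R)
state=R head=1 tape=_b_[_]__ba   (R,_)→(Q,_,L)
state=Q head=0 tape=_b[_]___ba   (Q,_)→(R,a,R)
state=R head=1 tape=_ba[_]__ba   (R,_)→(Q,_,L)
state=Q head=0 tape=_b[a]___ba   (Q,a)→(S,_,L)
state=S head=-1 tape=_[b]____ba   (S,b)→(P,_,L)
state=P head=-2 tape=[_]_____ba
The non-blank tape span at halt is ba.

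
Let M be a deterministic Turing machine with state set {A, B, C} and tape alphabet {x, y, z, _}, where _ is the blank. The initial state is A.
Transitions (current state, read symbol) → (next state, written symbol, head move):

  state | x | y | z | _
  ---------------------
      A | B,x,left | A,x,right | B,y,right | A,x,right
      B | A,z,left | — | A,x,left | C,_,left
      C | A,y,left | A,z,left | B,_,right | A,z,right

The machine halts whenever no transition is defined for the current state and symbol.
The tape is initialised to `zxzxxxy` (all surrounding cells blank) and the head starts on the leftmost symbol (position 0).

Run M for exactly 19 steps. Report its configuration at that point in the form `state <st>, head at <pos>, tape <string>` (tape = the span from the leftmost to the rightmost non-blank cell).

state A, head at -3, tape zxxzxxxxy

A | ___[z]xzxxxy   read z → write y, move right, go to B
B | ___y[x]zxxxy   read x → write z, move left, go to A
A | ___[y]zzxxxy   read y → write x, move right, go to A
A | ___x[z]zxxxy   read z → write y, move right, go to B
B | ___xy[z]xxxy   read z → write x, move left, go to A
A | ___x[y]xxxxy   read y → write x, move right, go to A
A | ___xx[x]xxxy   read x → write x, move left, go to B
B | ___x[x]xxxxy   read x → write z, move left, go to A
A | ___[x]zxxxxy   read x → write x, move left, go to B
B | __[_]xzxxxxy   read _ → write _, move left, go to C
C | _[_]_xzxxxxy   read _ → write z, move right, go to A
A | _z[_]xzxxxxy   read _ → write x, move right, go to A
A | _zx[x]zxxxxy   read x → write x, move left, go to B
B | _z[x]xzxxxxy   read x → write z, move left, go to A
A | _[z]zxzxxxxy   read z → write y, move right, go to B
B | _y[z]xzxxxxy   read z → write x, move left, go to A
A | _[y]xxzxxxxy   read y → write x, move right, go to A
A | _x[x]xzxxxxy   read x → write x, move left, go to B
B | _[x]xxzxxxxy   read x → write z, move left, go to A
A | [_]zxxzxxxxy
After 19 steps: state A, head at -3, tape zxxzxxxxy.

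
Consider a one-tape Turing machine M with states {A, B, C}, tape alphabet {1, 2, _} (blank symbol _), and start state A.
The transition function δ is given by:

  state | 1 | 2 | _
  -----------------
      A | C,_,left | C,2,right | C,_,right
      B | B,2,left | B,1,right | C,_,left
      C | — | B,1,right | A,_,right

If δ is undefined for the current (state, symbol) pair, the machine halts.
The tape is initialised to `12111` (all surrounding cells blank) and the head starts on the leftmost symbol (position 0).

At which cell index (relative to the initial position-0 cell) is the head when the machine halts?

A | _[1]2111_   read 1 → write _, move left, go to C
C | [_]_2111_   read _ → write _, move right, go to A
A | _[_]2111_   read _ → write _, move right, go to C
C | __[2]111_   read 2 → write 1, move right, go to B
B | __1[1]11_   read 1 → write 2, move left, go to B
B | __[1]211_   read 1 → write 2, move left, go to B
B | _[_]2211_   read _ → write _, move left, go to C
C | [_]_2211_   read _ → write _, move right, go to A
A | _[_]2211_   read _ → write _, move right, go to C
C | __[2]211_   read 2 → write 1, move right, go to B
B | __1[2]11_   read 2 → write 1, move right, go to B
B | __11[1]1_   read 1 → write 2, move left, go to B
B | __1[1]21_   read 1 → write 2, move left, go to B
B | __[1]221_   read 1 → write 2, move left, go to B
B | _[_]2221_   read _ → write _, move left, go to C
C | [_]_2221_   read _ → write _, move right, go to A
A | _[_]2221_   read _ → write _, move right, go to C
C | __[2]221_   read 2 → write 1, move right, go to B
B | __1[2]21_   read 2 → write 1, move right, go to B
B | __11[2]1_   read 2 → write 1, move right, go to B
B | __111[1]_   read 1 → write 2, move left, go to B
B | __11[1]2_   read 1 → write 2, move left, go to B
B | __1[1]22_   read 1 → write 2, move left, go to B
B | __[1]222_   read 1 → write 2, move left, go to B
B | _[_]2222_   read _ → write _, move left, go to C
C | [_]_2222_   read _ → write _, move right, go to A
A | _[_]2222_   read _ → write _, move right, go to C
C | __[2]222_   read 2 → write 1, move right, go to B
B | __1[2]22_   read 2 → write 1, move right, go to B
B | __11[2]2_   read 2 → write 1, move right, go to B
B | __111[2]_   read 2 → write 1, move right, go to B
B | __1111[_]   read _ → write _, move left, go to C
C | __111[1]_
At halt the head is at cell 4.

4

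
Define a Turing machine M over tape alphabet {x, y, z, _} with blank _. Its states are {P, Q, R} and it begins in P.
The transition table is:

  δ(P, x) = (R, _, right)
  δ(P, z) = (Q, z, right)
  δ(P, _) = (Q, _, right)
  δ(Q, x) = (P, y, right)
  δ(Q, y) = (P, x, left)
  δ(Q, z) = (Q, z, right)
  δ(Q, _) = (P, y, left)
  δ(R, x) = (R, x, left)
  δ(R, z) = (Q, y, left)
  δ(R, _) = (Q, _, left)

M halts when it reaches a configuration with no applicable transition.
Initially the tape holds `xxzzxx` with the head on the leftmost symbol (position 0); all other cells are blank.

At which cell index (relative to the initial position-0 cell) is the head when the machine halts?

4

P | __[x]xzzxx_   read x → write _, move right, go to R
R | ___[x]zzxx_   read x → write x, move left, go to R
R | __[_]xzzxx_   read _ → write _, move left, go to Q
Q | _[_]_xzzxx_   read _ → write y, move left, go to P
P | [_]y_xzzxx_   read _ → write _, move right, go to Q
Q | _[y]_xzzxx_   read y → write x, move left, go to P
P | [_]x_xzzxx_   read _ → write _, move right, go to Q
Q | _[x]_xzzxx_   read x → write y, move right, go to P
P | _y[_]xzzxx_   read _ → write _, move right, go to Q
Q | _y_[x]zzxx_   read x → write y, move right, go to P
P | _y_y[z]zxx_   read z → write z, move right, go to Q
Q | _y_yz[z]xx_   read z → write z, move right, go to Q
Q | _y_yzz[x]x_   read x → write y, move right, go to P
P | _y_yzzy[x]_   read x → write _, move right, go to R
R | _y_yzzy_[_]   read _ → write _, move left, go to Q
Q | _y_yzzy[_]_   read _ → write y, move left, go to P
P | _y_yzz[y]y_
At halt the head is at cell 4.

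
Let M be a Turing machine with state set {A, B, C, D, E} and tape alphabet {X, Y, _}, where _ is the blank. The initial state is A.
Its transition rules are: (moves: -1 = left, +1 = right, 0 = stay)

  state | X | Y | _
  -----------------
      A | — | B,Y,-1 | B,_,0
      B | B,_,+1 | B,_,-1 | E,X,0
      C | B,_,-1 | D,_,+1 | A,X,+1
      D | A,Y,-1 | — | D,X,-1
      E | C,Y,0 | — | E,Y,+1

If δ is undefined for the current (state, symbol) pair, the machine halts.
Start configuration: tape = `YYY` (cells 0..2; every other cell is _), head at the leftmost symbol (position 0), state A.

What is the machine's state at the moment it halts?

D

A | _[Y]YY   read Y → write Y, move -1, go to B
B | [_]YYY   read _ → write X, move 0, go to E
E | [X]YYY   read X → write Y, move 0, go to C
C | [Y]YYY   read Y → write _, move +1, go to D
D | _[Y]YY
No transition is defined for (D, Y); M halts in state D.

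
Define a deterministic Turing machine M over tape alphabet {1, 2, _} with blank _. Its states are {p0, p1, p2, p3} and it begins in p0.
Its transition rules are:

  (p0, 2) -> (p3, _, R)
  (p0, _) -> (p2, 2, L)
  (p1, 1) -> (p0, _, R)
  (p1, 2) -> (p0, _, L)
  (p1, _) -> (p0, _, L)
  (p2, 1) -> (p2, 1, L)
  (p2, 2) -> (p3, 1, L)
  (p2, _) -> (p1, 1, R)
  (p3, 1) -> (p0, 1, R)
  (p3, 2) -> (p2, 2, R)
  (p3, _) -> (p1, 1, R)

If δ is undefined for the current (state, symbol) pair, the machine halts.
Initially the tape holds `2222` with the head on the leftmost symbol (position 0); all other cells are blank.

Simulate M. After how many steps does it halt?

state=p0 head=0 tape=[2]222   (p0,2)→(p3,_,R)
state=p3 head=1 tape=_[2]22   (p3,2)→(p2,2,R)
state=p2 head=2 tape=_2[2]2   (p2,2)→(p3,1,L)
state=p3 head=1 tape=_[2]12   (p3,2)→(p2,2,R)
state=p2 head=2 tape=_2[1]2   (p2,1)→(p2,1,L)
state=p2 head=1 tape=_[2]12   (p2,2)→(p3,1,L)
state=p3 head=0 tape=[_]112   (p3,_)→(p1,1,R)
state=p1 head=1 tape=1[1]12   (p1,1)→(p0,_,R)
state=p0 head=2 tape=1_[1]2
M halts after 8 transitions.

8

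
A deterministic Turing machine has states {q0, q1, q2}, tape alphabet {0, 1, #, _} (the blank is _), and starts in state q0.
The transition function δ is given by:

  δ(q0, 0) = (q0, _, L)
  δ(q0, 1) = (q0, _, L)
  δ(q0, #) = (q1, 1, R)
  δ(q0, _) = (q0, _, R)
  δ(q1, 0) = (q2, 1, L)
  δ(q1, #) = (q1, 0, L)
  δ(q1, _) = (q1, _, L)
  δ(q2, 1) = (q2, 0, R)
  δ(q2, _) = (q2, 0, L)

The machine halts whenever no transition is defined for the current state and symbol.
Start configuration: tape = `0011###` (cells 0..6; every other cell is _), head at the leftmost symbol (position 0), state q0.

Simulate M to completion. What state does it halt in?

q0 | _[0]011###   read 0 → write _, move L, go to q0
q0 | [_]_011###   read _ → write _, move R, go to q0
q0 | _[_]011###   read _ → write _, move R, go to q0
q0 | __[0]11###   read 0 → write _, move L, go to q0
q0 | _[_]_11###   read _ → write _, move R, go to q0
q0 | __[_]11###   read _ → write _, move R, go to q0
q0 | ___[1]1###   read 1 → write _, move L, go to q0
q0 | __[_]_1###   read _ → write _, move R, go to q0
q0 | ___[_]1###   read _ → write _, move R, go to q0
q0 | ____[1]###   read 1 → write _, move L, go to q0
q0 | ___[_]_###   read _ → write _, move R, go to q0
q0 | ____[_]###   read _ → write _, move R, go to q0
q0 | _____[#]##   read # → write 1, move R, go to q1
q1 | _____1[#]#   read # → write 0, move L, go to q1
q1 | _____[1]0#
No transition is defined for (q1, 1); M halts in state q1.

q1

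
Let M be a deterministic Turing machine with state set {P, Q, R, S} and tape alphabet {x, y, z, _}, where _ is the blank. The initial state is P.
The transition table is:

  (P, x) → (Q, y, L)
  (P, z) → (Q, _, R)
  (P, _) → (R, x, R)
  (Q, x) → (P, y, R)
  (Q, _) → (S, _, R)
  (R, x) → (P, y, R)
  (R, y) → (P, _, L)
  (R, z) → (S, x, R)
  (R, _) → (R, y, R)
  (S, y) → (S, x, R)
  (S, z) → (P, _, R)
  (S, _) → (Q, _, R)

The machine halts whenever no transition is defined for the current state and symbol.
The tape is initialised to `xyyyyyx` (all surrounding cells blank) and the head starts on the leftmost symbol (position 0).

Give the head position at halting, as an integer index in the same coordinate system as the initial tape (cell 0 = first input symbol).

P | _[x]yyyyyx   read x → write y, move L, go to Q
Q | [_]yyyyyyx   read _ → write _, move R, go to S
S | _[y]yyyyyx   read y → write x, move R, go to S
S | _x[y]yyyyx   read y → write x, move R, go to S
S | _xx[y]yyyx   read y → write x, move R, go to S
S | _xxx[y]yyx   read y → write x, move R, go to S
S | _xxxx[y]yx   read y → write x, move R, go to S
S | _xxxxx[y]x   read y → write x, move R, go to S
S | _xxxxxx[x]
At halt the head is at cell 6.

6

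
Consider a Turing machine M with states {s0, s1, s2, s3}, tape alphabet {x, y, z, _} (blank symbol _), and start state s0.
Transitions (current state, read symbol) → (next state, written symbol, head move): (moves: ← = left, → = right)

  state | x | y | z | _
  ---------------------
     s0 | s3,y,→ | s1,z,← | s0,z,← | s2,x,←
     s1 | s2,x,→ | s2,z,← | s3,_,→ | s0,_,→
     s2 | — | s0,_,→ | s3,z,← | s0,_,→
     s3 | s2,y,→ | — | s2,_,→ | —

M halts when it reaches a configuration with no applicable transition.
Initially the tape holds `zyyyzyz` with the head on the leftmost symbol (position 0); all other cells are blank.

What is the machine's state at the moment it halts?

s3

state=s0 head=0 tape=__[z]yyyzyz___   (s0,z)→(s0,z,←)
state=s0 head=-1 tape=_[_]zyyyzyz___   (s0,_)→(s2,x,←)
state=s2 head=-2 tape=[_]xzyyyzyz___   (s2,_)→(s0,_,→)
state=s0 head=-1 tape=_[x]zyyyzyz___   (s0,x)→(s3,y,→)
state=s3 head=0 tape=_y[z]yyyzyz___   (s3,z)→(s2,_,→)
state=s2 head=1 tape=_y_[y]yyzyz___   (s2,y)→(s0,_,→)
state=s0 head=2 tape=_y__[y]yzyz___   (s0,y)→(s1,z,←)
state=s1 head=1 tape=_y_[_]zyzyz___   (s1,_)→(s0,_,→)
state=s0 head=2 tape=_y__[z]yzyz___   (s0,z)→(s0,z,←)
state=s0 head=1 tape=_y_[_]zyzyz___   (s0,_)→(s2,x,←)
state=s2 head=0 tape=_y[_]xzyzyz___   (s2,_)→(s0,_,→)
state=s0 head=1 tape=_y_[x]zyzyz___   (s0,x)→(s3,y,→)
state=s3 head=2 tape=_y_y[z]yzyz___   (s3,z)→(s2,_,→)
state=s2 head=3 tape=_y_y_[y]zyz___   (s2,y)→(s0,_,→)
state=s0 head=4 tape=_y_y__[z]yz___   (s0,z)→(s0,z,←)
state=s0 head=3 tape=_y_y_[_]zyz___   (s0,_)→(s2,x,←)
state=s2 head=2 tape=_y_y[_]xzyz___   (s2,_)→(s0,_,→)
state=s0 head=3 tape=_y_y_[x]zyz___   (s0,x)→(s3,y,→)
state=s3 head=4 tape=_y_y_y[z]yz___   (s3,z)→(s2,_,→)
state=s2 head=5 tape=_y_y_y_[y]z___   (s2,y)→(s0,_,→)
state=s0 head=6 tape=_y_y_y__[z]___   (s0,z)→(s0,z,←)
state=s0 head=5 tape=_y_y_y_[_]z___   (s0,_)→(s2,x,←)
state=s2 head=4 tape=_y_y_y[_]xz___   (s2,_)→(s0,_,→)
state=s0 head=5 tape=_y_y_y_[x]z___   (s0,x)→(s3,y,→)
state=s3 head=6 tape=_y_y_y_y[z]___   (s3,z)→(s2,_,→)
state=s2 head=7 tape=_y_y_y_y_[_]__   (s2,_)→(s0,_,→)
state=s0 head=8 tape=_y_y_y_y__[_]_   (s0,_)→(s2,x,←)
state=s2 head=7 tape=_y_y_y_y_[_]x_   (s2,_)→(s0,_,→)
state=s0 head=8 tape=_y_y_y_y__[x]_   (s0,x)→(s3,y,→)
state=s3 head=9 tape=_y_y_y_y__y[_]
No transition is defined for (s3, _); M halts in state s3.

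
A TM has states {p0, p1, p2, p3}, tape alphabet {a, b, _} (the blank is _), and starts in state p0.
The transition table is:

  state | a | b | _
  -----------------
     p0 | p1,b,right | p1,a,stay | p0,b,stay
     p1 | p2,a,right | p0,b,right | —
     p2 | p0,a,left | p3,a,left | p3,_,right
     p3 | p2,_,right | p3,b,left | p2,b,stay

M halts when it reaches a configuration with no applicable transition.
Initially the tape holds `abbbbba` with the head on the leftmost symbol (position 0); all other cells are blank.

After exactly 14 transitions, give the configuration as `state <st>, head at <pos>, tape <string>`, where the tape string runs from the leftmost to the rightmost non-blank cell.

state=p0 head=0 tape=[a]bbbbba   (p0,a)→(p1,b,right)
state=p1 head=1 tape=b[b]bbbba   (p1,b)→(p0,b,right)
state=p0 head=2 tape=bb[b]bbba   (p0,b)→(p1,a,stay)
state=p1 head=2 tape=bb[a]bbba   (p1,a)→(p2,a,right)
state=p2 head=3 tape=bba[b]bba   (p2,b)→(p3,a,left)
state=p3 head=2 tape=bb[a]abba   (p3,a)→(p2,_,right)
state=p2 head=3 tape=bb_[a]bba   (p2,a)→(p0,a,left)
state=p0 head=2 tape=bb[_]abba   (p0,_)→(p0,b,stay)
state=p0 head=2 tape=bb[b]abba   (p0,b)→(p1,a,stay)
state=p1 head=2 tape=bb[a]abba   (p1,a)→(p2,a,right)
state=p2 head=3 tape=bba[a]bba   (p2,a)→(p0,a,left)
state=p0 head=2 tape=bb[a]abba   (p0,a)→(p1,b,right)
state=p1 head=3 tape=bbb[a]bba   (p1,a)→(p2,a,right)
state=p2 head=4 tape=bbba[b]ba   (p2,b)→(p3,a,left)
state=p3 head=3 tape=bbb[a]aba
After 14 steps: state p3, head at 3, tape bbbaaba.

state p3, head at 3, tape bbbaaba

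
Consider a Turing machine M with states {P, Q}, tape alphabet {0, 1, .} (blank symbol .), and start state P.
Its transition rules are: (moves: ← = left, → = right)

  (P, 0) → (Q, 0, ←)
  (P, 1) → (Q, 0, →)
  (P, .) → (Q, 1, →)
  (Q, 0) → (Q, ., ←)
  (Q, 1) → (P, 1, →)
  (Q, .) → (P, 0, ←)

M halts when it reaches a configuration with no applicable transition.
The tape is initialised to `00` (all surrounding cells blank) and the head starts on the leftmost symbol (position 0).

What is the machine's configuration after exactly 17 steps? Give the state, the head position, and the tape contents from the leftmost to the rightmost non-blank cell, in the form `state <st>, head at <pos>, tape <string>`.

P | ..[0]0.   read 0 → write 0, move ←, go to Q
Q | .[.]00.   read . → write 0, move ←, go to P
P | [.]000.   read . → write 1, move →, go to Q
Q | 1[0]00.   read 0 → write ., move ←, go to Q
Q | [1].00.   read 1 → write 1, move →, go to P
P | 1[.]00.   read . → write 1, move →, go to Q
Q | 11[0]0.   read 0 → write ., move ←, go to Q
Q | 1[1].0.   read 1 → write 1, move →, go to P
P | 11[.]0.   read . → write 1, move →, go to Q
Q | 111[0].   read 0 → write ., move ←, go to Q
Q | 11[1]..   read 1 → write 1, move →, go to P
P | 111[.].   read . → write 1, move →, go to Q
Q | 1111[.]   read . → write 0, move ←, go to P
P | 111[1]0   read 1 → write 0, move →, go to Q
Q | 1110[0]   read 0 → write ., move ←, go to Q
Q | 111[0].   read 0 → write ., move ←, go to Q
Q | 11[1]..   read 1 → write 1, move →, go to P
P | 111[.].
After 17 steps: state P, head at 1, tape 111.

state P, head at 1, tape 111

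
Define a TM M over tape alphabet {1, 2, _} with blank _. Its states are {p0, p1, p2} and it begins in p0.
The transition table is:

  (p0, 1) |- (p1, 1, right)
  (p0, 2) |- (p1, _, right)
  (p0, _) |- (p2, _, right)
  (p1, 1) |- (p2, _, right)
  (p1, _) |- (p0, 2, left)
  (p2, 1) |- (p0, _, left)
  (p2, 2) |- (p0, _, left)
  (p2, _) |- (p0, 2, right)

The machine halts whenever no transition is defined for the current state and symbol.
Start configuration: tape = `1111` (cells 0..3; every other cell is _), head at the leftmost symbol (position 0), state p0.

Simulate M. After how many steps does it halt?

state=p0 head=0 tape=[1]111_   (p0,1)→(p1,1,right)
state=p1 head=1 tape=1[1]11_   (p1,1)→(p2,_,right)
state=p2 head=2 tape=1_[1]1_   (p2,1)→(p0,_,left)
state=p0 head=1 tape=1[_]_1_   (p0,_)→(p2,_,right)
state=p2 head=2 tape=1_[_]1_   (p2,_)→(p0,2,right)
state=p0 head=3 tape=1_2[1]_   (p0,1)→(p1,1,right)
state=p1 head=4 tape=1_21[_]   (p1,_)→(p0,2,left)
state=p0 head=3 tape=1_2[1]2   (p0,1)→(p1,1,right)
state=p1 head=4 tape=1_21[2]
M halts after 8 transitions.

8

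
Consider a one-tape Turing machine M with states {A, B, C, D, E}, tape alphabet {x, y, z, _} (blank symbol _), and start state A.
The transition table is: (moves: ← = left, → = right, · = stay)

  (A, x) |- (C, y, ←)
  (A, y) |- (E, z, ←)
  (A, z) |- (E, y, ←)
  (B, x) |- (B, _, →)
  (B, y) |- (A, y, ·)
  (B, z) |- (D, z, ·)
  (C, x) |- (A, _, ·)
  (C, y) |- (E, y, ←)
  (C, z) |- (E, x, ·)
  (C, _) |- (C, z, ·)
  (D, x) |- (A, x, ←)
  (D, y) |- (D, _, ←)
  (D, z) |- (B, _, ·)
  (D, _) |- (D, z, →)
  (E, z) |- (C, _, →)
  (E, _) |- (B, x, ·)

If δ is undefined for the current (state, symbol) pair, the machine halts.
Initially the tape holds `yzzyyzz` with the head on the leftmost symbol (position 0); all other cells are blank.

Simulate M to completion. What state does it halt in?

B

state=A head=0 tape=_[y]zzyyzz   (A,y)→(E,z,←)
state=E head=-1 tape=[_]zzzyyzz   (E,_)→(B,x,·)
state=B head=-1 tape=[x]zzzyyzz   (B,x)→(B,_,→)
state=B head=0 tape=_[z]zzyyzz   (B,z)→(D,z,·)
state=D head=0 tape=_[z]zzyyzz   (D,z)→(B,_,·)
state=B head=0 tape=_[_]zzyyzz
No transition is defined for (B, _); M halts in state B.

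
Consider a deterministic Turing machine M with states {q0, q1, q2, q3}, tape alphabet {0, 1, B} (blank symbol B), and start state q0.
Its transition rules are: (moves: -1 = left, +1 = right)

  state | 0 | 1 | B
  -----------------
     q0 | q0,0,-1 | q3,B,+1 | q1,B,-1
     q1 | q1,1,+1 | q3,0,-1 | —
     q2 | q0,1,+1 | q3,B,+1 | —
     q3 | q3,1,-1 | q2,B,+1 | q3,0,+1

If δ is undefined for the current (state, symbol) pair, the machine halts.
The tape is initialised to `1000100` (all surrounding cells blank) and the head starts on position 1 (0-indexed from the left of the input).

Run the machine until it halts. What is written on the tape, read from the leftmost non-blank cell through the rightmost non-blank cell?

0B00

q0 | 1[0]00100B   read 0 → write 0, move -1, go to q0
q0 | [1]000100B   read 1 → write B, move +1, go to q3
q3 | B[0]00100B   read 0 → write 1, move -1, go to q3
q3 | [B]100100B   read B → write 0, move +1, go to q3
q3 | 0[1]00100B   read 1 → write B, move +1, go to q2
q2 | 0B[0]0100B   read 0 → write 1, move +1, go to q0
q0 | 0B1[0]100B   read 0 → write 0, move -1, go to q0
q0 | 0B[1]0100B   read 1 → write B, move +1, go to q3
q3 | 0BB[0]100B   read 0 → write 1, move -1, go to q3
q3 | 0B[B]1100B   read B → write 0, move +1, go to q3
q3 | 0B0[1]100B   read 1 → write B, move +1, go to q2
q2 | 0B0B[1]00B   read 1 → write B, move +1, go to q3
q3 | 0B0BB[0]0B   read 0 → write 1, move -1, go to q3
q3 | 0B0B[B]10B   read B → write 0, move +1, go to q3
q3 | 0B0B0[1]0B   read 1 → write B, move +1, go to q2
q2 | 0B0B0B[0]B   read 0 → write 1, move +1, go to q0
q0 | 0B0B0B1[B]   read B → write B, move -1, go to q1
q1 | 0B0B0B[1]B   read 1 → write 0, move -1, go to q3
q3 | 0B0B0[B]0B   read B → write 0, move +1, go to q3
q3 | 0B0B00[0]B   read 0 → write 1, move -1, go to q3
q3 | 0B0B0[0]1B   read 0 → write 1, move -1, go to q3
q3 | 0B0B[0]11B   read 0 → write 1, move -1, go to q3
q3 | 0B0[B]111B   read B → write 0, move +1, go to q3
q3 | 0B00[1]11B   read 1 → write B, move +1, go to q2
q2 | 0B00B[1]1B   read 1 → write B, move +1, go to q3
q3 | 0B00BB[1]B   read 1 → write B, move +1, go to q2
q2 | 0B00BBB[B]
The non-blank tape span at halt is 0B00.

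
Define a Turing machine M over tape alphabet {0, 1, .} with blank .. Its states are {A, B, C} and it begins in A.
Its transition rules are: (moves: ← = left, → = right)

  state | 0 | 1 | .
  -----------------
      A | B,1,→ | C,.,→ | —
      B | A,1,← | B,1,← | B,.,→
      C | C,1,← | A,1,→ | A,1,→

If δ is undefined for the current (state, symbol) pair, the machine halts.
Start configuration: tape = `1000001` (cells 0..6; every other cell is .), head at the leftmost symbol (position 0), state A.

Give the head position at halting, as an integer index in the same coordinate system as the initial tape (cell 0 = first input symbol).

7

A | [1]000001.   read 1 → write ., move →, go to C
C | .[0]00001.   read 0 → write 1, move ←, go to C
C | [.]100001.   read . → write 1, move →, go to A
A | 1[1]00001.   read 1 → write ., move →, go to C
C | 1.[0]0001.   read 0 → write 1, move ←, go to C
C | 1[.]10001.   read . → write 1, move →, go to A
A | 11[1]0001.   read 1 → write ., move →, go to C
C | 11.[0]001.   read 0 → write 1, move ←, go to C
C | 11[.]1001.   read . → write 1, move →, go to A
A | 111[1]001.   read 1 → write ., move →, go to C
C | 111.[0]01.   read 0 → write 1, move ←, go to C
C | 111[.]101.   read . → write 1, move →, go to A
A | 1111[1]01.   read 1 → write ., move →, go to C
C | 1111.[0]1.   read 0 → write 1, move ←, go to C
C | 1111[.]11.   read . → write 1, move →, go to A
A | 11111[1]1.   read 1 → write ., move →, go to C
C | 11111.[1].   read 1 → write 1, move →, go to A
A | 11111.1[.]
At halt the head is at cell 7.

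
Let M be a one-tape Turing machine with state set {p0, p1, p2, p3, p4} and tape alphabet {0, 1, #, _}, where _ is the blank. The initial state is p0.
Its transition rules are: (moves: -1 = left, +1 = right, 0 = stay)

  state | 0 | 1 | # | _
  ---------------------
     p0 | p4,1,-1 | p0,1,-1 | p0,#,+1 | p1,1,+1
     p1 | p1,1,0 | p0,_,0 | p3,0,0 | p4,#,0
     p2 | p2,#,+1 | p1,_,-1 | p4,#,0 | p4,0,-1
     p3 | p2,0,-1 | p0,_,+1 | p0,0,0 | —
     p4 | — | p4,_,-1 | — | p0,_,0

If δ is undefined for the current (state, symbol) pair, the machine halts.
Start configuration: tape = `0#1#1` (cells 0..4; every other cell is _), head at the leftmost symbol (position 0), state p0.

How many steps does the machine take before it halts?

state=p0 head=0 tape=_[0]#1#1   (p0,0)→(p4,1,-1)
state=p4 head=-1 tape=[_]1#1#1   (p4,_)→(p0,_,0)
state=p0 head=-1 tape=[_]1#1#1   (p0,_)→(p1,1,+1)
state=p1 head=0 tape=1[1]#1#1   (p1,1)→(p0,_,0)
state=p0 head=0 tape=1[_]#1#1   (p0,_)→(p1,1,+1)
state=p1 head=1 tape=11[#]1#1   (p1,#)→(p3,0,0)
state=p3 head=1 tape=11[0]1#1   (p3,0)→(p2,0,-1)
state=p2 head=0 tape=1[1]01#1   (p2,1)→(p1,_,-1)
state=p1 head=-1 tape=[1]_01#1   (p1,1)→(p0,_,0)
state=p0 head=-1 tape=[_]_01#1   (p0,_)→(p1,1,+1)
state=p1 head=0 tape=1[_]01#1   (p1,_)→(p4,#,0)
state=p4 head=0 tape=1[#]01#1
M halts after 11 transitions.

11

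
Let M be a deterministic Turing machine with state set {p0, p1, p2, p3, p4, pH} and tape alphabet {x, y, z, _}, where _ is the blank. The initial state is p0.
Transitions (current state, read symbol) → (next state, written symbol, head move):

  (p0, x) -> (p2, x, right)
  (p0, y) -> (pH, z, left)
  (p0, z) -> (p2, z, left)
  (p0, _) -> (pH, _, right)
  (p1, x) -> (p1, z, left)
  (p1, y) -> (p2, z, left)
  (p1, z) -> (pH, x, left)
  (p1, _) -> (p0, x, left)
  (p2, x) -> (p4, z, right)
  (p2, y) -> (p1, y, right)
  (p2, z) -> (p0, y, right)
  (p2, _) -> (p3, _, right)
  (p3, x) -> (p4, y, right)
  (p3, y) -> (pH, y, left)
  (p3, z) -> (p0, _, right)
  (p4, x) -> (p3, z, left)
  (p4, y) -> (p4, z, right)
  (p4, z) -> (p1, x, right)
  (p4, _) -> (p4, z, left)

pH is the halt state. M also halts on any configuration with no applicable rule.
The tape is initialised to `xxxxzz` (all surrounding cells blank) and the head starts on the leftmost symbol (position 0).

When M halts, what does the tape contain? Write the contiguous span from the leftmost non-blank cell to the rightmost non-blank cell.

state=p0 head=0 tape=[x]xxxzz   (p0,x)→(p2,x,right)
state=p2 head=1 tape=x[x]xxzz   (p2,x)→(p4,z,right)
state=p4 head=2 tape=xz[x]xzz   (p4,x)→(p3,z,left)
state=p3 head=1 tape=x[z]zxzz   (p3,z)→(p0,_,right)
state=p0 head=2 tape=x_[z]xzz   (p0,z)→(p2,z,left)
state=p2 head=1 tape=x[_]zxzz   (p2,_)→(p3,_,right)
state=p3 head=2 tape=x_[z]xzz   (p3,z)→(p0,_,right)
state=p0 head=3 tape=x__[x]zz   (p0,x)→(p2,x,right)
state=p2 head=4 tape=x__x[z]z   (p2,z)→(p0,y,right)
state=p0 head=5 tape=x__xy[z]   (p0,z)→(p2,z,left)
state=p2 head=4 tape=x__x[y]z   (p2,y)→(p1,y,right)
state=p1 head=5 tape=x__xy[z]   (p1,z)→(pH,x,left)
state=pH head=4 tape=x__x[y]x
The non-blank tape span at halt is x__xyx.

x__xyx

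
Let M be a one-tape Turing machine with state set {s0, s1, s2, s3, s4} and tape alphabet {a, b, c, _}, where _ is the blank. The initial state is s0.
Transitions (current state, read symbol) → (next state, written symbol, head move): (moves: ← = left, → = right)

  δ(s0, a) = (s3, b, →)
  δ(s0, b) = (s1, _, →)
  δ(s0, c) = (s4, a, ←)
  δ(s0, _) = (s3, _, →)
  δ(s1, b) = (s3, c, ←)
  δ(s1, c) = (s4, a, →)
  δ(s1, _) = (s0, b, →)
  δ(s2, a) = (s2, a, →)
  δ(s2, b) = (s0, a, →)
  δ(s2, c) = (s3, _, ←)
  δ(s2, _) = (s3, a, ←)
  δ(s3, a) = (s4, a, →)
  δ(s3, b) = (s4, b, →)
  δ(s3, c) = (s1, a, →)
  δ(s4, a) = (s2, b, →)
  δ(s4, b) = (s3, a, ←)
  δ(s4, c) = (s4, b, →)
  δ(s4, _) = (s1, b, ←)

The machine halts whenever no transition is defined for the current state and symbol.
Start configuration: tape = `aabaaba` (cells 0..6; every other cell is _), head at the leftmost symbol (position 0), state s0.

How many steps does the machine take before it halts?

s0 | [a]abaaba_   read a → write b, move →, go to s3
s3 | b[a]baaba_   read a → write a, move →, go to s4
s4 | ba[b]aaba_   read b → write a, move ←, go to s3
s3 | b[a]aaaba_   read a → write a, move →, go to s4
s4 | ba[a]aaba_   read a → write b, move →, go to s2
s2 | bab[a]aba_   read a → write a, move →, go to s2
s2 | baba[a]ba_   read a → write a, move →, go to s2
s2 | babaa[b]a_   read b → write a, move →, go to s0
s0 | babaaa[a]_   read a → write b, move →, go to s3
s3 | babaaab[_]
M halts after 9 transitions.

9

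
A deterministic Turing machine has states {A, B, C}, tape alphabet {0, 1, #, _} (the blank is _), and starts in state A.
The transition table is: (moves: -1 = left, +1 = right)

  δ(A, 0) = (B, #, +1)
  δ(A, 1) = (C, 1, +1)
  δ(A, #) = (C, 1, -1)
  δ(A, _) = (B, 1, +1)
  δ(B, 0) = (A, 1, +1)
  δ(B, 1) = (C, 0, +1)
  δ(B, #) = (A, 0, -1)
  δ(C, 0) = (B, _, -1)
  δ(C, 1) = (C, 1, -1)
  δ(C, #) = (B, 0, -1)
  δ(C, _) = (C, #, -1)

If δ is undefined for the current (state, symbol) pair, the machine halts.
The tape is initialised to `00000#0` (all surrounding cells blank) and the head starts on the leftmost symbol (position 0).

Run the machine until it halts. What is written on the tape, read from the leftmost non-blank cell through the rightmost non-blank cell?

####100

state=A head=0 tape=__[0]0000#0   (A,0)→(B,#,+1)
state=B head=1 tape=__#[0]000#0   (B,0)→(A,1,+1)
state=A head=2 tape=__#1[0]00#0   (A,0)→(B,#,+1)
state=B head=3 tape=__#1#[0]0#0   (B,0)→(A,1,+1)
state=A head=4 tape=__#1#1[0]#0   (A,0)→(B,#,+1)
state=B head=5 tape=__#1#1#[#]0   (B,#)→(A,0,-1)
state=A head=4 tape=__#1#1[#]00   (A,#)→(C,1,-1)
state=C head=3 tape=__#1#[1]100   (C,1)→(C,1,-1)
state=C head=2 tape=__#1[#]1100   (C,#)→(B,0,-1)
state=B head=1 tape=__#[1]01100   (B,1)→(C,0,+1)
state=C head=2 tape=__#0[0]1100   (C,0)→(B,_,-1)
state=B head=1 tape=__#[0]_1100   (B,0)→(A,1,+1)
state=A head=2 tape=__#1[_]1100   (A,_)→(B,1,+1)
state=B head=3 tape=__#11[1]100   (B,1)→(C,0,+1)
state=C head=4 tape=__#110[1]00   (C,1)→(C,1,-1)
state=C head=3 tape=__#11[0]100   (C,0)→(B,_,-1)
state=B head=2 tape=__#1[1]_100   (B,1)→(C,0,+1)
state=C head=3 tape=__#10[_]100   (C,_)→(C,#,-1)
state=C head=2 tape=__#1[0]#100   (C,0)→(B,_,-1)
state=B head=1 tape=__#[1]_#100   (B,1)→(C,0,+1)
state=C head=2 tape=__#0[_]#100   (C,_)→(C,#,-1)
state=C head=1 tape=__#[0]##100   (C,0)→(B,_,-1)
state=B head=0 tape=__[#]_##100   (B,#)→(A,0,-1)
state=A head=-1 tape=_[_]0_##100   (A,_)→(B,1,+1)
state=B head=0 tape=_1[0]_##100   (B,0)→(A,1,+1)
state=A head=1 tape=_11[_]##100   (A,_)→(B,1,+1)
state=B head=2 tape=_111[#]#100   (B,#)→(A,0,-1)
state=A head=1 tape=_11[1]0#100   (A,1)→(C,1,+1)
state=C head=2 tape=_111[0]#100   (C,0)→(B,_,-1)
state=B head=1 tape=_11[1]_#100   (B,1)→(C,0,+1)
state=C head=2 tape=_110[_]#100   (C,_)→(C,#,-1)
state=C head=1 tape=_11[0]##100   (C,0)→(B,_,-1)
state=B head=0 tape=_1[1]_##100   (B,1)→(C,0,+1)
state=C head=1 tape=_10[_]##100   (C,_)→(C,#,-1)
state=C head=0 tape=_1[0]###100   (C,0)→(B,_,-1)
state=B head=-1 tape=_[1]_###100   (B,1)→(C,0,+1)
state=C head=0 tape=_0[_]###100   (C,_)→(C,#,-1)
state=C head=-1 tape=_[0]####100   (C,0)→(B,_,-1)
state=B head=-2 tape=[_]_####100
The non-blank tape span at halt is ####100.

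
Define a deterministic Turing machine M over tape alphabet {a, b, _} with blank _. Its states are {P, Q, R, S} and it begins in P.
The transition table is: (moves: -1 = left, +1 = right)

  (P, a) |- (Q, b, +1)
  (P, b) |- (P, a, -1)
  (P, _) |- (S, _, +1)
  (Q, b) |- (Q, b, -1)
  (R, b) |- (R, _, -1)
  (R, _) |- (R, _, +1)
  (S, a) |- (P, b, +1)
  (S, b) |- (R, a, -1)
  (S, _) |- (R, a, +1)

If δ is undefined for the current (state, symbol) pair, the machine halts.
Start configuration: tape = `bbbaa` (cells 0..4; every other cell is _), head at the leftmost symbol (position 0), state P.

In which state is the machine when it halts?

Q

state=P head=0 tape=_[b]bbaa   (P,b)→(P,a,-1)
state=P head=-1 tape=[_]abbaa   (P,_)→(S,_,+1)
state=S head=0 tape=_[a]bbaa   (S,a)→(P,b,+1)
state=P head=1 tape=_b[b]baa   (P,b)→(P,a,-1)
state=P head=0 tape=_[b]abaa   (P,b)→(P,a,-1)
state=P head=-1 tape=[_]aabaa   (P,_)→(S,_,+1)
state=S head=0 tape=_[a]abaa   (S,a)→(P,b,+1)
state=P head=1 tape=_b[a]baa   (P,a)→(Q,b,+1)
state=Q head=2 tape=_bb[b]aa   (Q,b)→(Q,b,-1)
state=Q head=1 tape=_b[b]baa   (Q,b)→(Q,b,-1)
state=Q head=0 tape=_[b]bbaa   (Q,b)→(Q,b,-1)
state=Q head=-1 tape=[_]bbbaa
No transition is defined for (Q, _); M halts in state Q.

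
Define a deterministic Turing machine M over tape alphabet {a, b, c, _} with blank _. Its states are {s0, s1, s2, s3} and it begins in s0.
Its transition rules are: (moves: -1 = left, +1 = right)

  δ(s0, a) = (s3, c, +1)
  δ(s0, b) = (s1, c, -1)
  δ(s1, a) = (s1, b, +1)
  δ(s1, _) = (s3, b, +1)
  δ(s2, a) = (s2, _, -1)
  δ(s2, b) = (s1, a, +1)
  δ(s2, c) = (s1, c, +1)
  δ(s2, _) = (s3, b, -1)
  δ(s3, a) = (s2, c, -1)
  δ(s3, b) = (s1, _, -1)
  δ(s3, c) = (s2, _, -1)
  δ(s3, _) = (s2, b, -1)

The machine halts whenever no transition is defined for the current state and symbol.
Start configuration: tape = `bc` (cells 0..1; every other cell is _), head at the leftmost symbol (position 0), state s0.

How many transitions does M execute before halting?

10

state=s0 head=0 tape=_[b]c_   (s0,b)→(s1,c,-1)
state=s1 head=-1 tape=[_]cc_   (s1,_)→(s3,b,+1)
state=s3 head=0 tape=b[c]c_   (s3,c)→(s2,_,-1)
state=s2 head=-1 tape=[b]_c_   (s2,b)→(s1,a,+1)
state=s1 head=0 tape=a[_]c_   (s1,_)→(s3,b,+1)
state=s3 head=1 tape=ab[c]_   (s3,c)→(s2,_,-1)
state=s2 head=0 tape=a[b]__   (s2,b)→(s1,a,+1)
state=s1 head=1 tape=aa[_]_   (s1,_)→(s3,b,+1)
state=s3 head=2 tape=aab[_]   (s3,_)→(s2,b,-1)
state=s2 head=1 tape=aa[b]b   (s2,b)→(s1,a,+1)
state=s1 head=2 tape=aaa[b]
M halts after 10 transitions.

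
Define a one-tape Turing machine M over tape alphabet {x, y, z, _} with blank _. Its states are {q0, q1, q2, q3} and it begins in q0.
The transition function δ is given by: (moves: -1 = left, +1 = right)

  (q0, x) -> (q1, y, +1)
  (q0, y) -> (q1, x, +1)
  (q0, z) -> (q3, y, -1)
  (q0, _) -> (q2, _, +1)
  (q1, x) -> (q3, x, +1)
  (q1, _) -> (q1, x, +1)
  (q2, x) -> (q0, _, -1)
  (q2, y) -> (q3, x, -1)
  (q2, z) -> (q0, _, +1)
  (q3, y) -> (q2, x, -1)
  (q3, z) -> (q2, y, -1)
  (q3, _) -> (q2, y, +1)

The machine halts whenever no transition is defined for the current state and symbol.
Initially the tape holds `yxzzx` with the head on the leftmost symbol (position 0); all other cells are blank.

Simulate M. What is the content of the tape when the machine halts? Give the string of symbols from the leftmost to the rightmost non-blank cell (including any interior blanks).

yxyzx

state=q0 head=0 tape=[y]xzzx   (q0,y)→(q1,x,+1)
state=q1 head=1 tape=x[x]zzx   (q1,x)→(q3,x,+1)
state=q3 head=2 tape=xx[z]zx   (q3,z)→(q2,y,-1)
state=q2 head=1 tape=x[x]yzx   (q2,x)→(q0,_,-1)
state=q0 head=0 tape=[x]_yzx   (q0,x)→(q1,y,+1)
state=q1 head=1 tape=y[_]yzx   (q1,_)→(q1,x,+1)
state=q1 head=2 tape=yx[y]zx
The non-blank tape span at halt is yxyzx.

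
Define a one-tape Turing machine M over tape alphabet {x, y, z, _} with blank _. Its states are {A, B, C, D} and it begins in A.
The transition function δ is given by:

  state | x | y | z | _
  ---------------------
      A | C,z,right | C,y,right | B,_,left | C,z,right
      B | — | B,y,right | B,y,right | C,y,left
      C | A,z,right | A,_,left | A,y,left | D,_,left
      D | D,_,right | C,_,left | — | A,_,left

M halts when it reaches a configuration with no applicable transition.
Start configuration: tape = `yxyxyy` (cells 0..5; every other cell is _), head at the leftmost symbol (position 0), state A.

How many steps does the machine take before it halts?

A | ___[y]xyxyy   read y → write y, move right, go to C
C | ___y[x]yxyy   read x → write z, move right, go to A
A | ___yz[y]xyy   read y → write y, move right, go to C
C | ___yzy[x]yy   read x → write z, move right, go to A
A | ___yzyz[y]y   read y → write y, move right, go to C
C | ___yzyzy[y]   read y → write _, move left, go to A
A | ___yzyz[y]_   read y → write y, move right, go to C
C | ___yzyzy[_]   read _ → write _, move left, go to D
D | ___yzyz[y]_   read y → write _, move left, go to C
C | ___yzy[z]__   read z → write y, move left, go to A
A | ___yz[y]y__   read y → write y, move right, go to C
C | ___yzy[y]__   read y → write _, move left, go to A
A | ___yz[y]___   read y → write y, move right, go to C
C | ___yzy[_]__   read _ → write _, move left, go to D
D | ___yz[y]___   read y → write _, move left, go to C
C | ___y[z]____   read z → write y, move left, go to A
A | ___[y]y____   read y → write y, move right, go to C
C | ___y[y]____   read y → write _, move left, go to A
A | ___[y]_____   read y → write y, move right, go to C
C | ___y[_]____   read _ → write _, move left, go to D
D | ___[y]_____   read y → write _, move left, go to C
C | __[_]______   read _ → write _, move left, go to D
D | _[_]_______   read _ → write _, move left, go to A
A | [_]________   read _ → write z, move right, go to C
C | z[_]_______   read _ → write _, move left, go to D
D | [z]________
M halts after 25 transitions.

25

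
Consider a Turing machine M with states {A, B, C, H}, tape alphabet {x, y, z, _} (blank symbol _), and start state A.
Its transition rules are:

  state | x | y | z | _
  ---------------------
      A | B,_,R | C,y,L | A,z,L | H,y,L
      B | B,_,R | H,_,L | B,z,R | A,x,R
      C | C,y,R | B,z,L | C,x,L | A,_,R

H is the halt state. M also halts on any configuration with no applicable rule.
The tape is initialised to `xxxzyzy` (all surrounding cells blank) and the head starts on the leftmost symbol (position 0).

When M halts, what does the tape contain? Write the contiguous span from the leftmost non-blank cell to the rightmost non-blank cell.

state=A head=0 tape=[x]xxzyzy   (A,x)→(B,_,R)
state=B head=1 tape=_[x]xzyzy   (B,x)→(B,_,R)
state=B head=2 tape=__[x]zyzy   (B,x)→(B,_,R)
state=B head=3 tape=___[z]yzy   (B,z)→(B,z,R)
state=B head=4 tape=___z[y]zy   (B,y)→(H,_,L)
state=H head=3 tape=___[z]_zy
The non-blank tape span at halt is z_zy.

z_zy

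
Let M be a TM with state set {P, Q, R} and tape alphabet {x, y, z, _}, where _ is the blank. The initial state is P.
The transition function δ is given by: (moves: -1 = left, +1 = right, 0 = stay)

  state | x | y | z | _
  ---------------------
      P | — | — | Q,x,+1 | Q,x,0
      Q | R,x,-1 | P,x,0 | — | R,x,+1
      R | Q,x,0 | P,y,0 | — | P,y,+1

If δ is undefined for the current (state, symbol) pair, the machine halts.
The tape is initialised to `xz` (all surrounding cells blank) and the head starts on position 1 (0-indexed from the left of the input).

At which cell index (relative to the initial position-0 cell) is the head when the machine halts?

3

state=P head=1 tape=x[z]___   (P,z)→(Q,x,+1)
state=Q head=2 tape=xx[_]__   (Q,_)→(R,x,+1)
state=R head=3 tape=xxx[_]_   (R,_)→(P,y,+1)
state=P head=4 tape=xxxy[_]   (P,_)→(Q,x,0)
state=Q head=4 tape=xxxy[x]   (Q,x)→(R,x,-1)
state=R head=3 tape=xxx[y]x   (R,y)→(P,y,0)
state=P head=3 tape=xxx[y]x
At halt the head is at cell 3.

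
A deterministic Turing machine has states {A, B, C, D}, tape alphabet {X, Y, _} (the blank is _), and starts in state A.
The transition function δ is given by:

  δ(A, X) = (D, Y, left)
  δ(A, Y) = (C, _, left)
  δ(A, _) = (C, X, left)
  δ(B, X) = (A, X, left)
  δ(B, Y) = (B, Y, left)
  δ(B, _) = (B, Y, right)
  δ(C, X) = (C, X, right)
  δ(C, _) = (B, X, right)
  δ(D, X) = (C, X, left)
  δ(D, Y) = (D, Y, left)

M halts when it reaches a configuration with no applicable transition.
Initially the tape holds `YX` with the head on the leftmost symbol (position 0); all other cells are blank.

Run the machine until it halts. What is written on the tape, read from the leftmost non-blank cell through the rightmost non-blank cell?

A | ___[Y]X   read Y → write _, move left, go to C
C | __[_]_X   read _ → write X, move right, go to B
B | __X[_]X   read _ → write Y, move right, go to B
B | __XY[X]   read X → write X, move left, go to A
A | __X[Y]X   read Y → write _, move left, go to C
C | __[X]_X   read X → write X, move right, go to C
C | __X[_]X   read _ → write X, move right, go to B
B | __XX[X]   read X → write X, move left, go to A
A | __X[X]X   read X → write Y, move left, go to D
D | __[X]YX   read X → write X, move left, go to C
C | _[_]XYX   read _ → write X, move right, go to B
B | _X[X]YX   read X → write X, move left, go to A
A | _[X]XYX   read X → write Y, move left, go to D
D | [_]YXYX
The non-blank tape span at halt is YXYX.

YXYX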